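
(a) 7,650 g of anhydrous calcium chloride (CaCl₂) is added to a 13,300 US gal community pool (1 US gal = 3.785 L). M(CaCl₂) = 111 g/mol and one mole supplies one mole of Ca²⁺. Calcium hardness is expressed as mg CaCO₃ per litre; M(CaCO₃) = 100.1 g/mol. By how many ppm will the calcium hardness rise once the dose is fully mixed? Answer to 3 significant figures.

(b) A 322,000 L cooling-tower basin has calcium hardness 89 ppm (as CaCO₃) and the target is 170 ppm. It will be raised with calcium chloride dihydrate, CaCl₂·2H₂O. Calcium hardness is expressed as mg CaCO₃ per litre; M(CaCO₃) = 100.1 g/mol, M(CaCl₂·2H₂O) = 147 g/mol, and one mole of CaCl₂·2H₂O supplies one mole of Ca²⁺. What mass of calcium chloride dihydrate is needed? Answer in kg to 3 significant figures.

(a) 137 ppm; (b) 38.3 kg

(a) Volume: 13,300 US gal × 3.785 L/gal = 50,340 L.
(a) Moles of Ca²⁺: 7,650 g ÷ 111 g/mol = 68.92 mol.
(a) As CaCO₃: 68.92 mol × 100.1 g/mol = 6899 g.
(a) Rise: 6899 g / 50,340 L × 1000 = 137 mg/L.

(b) Hardness to add: (170 − 89) = 81 mg/L as CaCO₃ × 322,000 L = 26,080 g as CaCO₃.
(b) Moles of Ca²⁺ (1 mol Ca²⁺ ≡ 1 mol CaCO₃): 26,080 / 100.1 g/mol = 260.6 mol.
(b) Mass of CaCl₂·2H₂O: 260.6 × 147 = 38,300 g.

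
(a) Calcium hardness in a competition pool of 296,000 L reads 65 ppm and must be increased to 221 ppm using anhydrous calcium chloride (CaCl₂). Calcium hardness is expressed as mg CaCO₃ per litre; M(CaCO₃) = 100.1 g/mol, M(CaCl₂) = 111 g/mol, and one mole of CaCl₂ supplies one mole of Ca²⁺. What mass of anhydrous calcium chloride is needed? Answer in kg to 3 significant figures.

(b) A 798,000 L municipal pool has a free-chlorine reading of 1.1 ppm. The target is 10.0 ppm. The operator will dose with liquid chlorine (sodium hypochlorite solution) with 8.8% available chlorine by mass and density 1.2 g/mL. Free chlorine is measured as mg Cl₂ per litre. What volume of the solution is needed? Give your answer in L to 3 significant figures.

(a) 51.2 kg; (b) 67.3 L

(a) Hardness to add: (221 − 65) = 156 mg/L as CaCO₃ × 296,000 L = 46,180 g as CaCO₃.
(a) Moles of Ca²⁺ (1 mol Ca²⁺ ≡ 1 mol CaCO₃): 46,180 / 100.1 g/mol = 461.3 mol.
(a) Mass of CaCl₂: 461.3 × 111 = 51,200 g.

(b) Chlorine deficit: 10.0 − 1.1 = 8.9 ppm = 8.9 mg/L as Cl₂.
(b) Cl₂ equivalent needed: 8.9 mg/L × 798,000 L = 7,102,000 mg = 7102 g.
(b) Product at 8.8% available chlorine: 7102 / 0.088 = 80,710 g.
(b) Volume at density 1.2 g/mL: 80,710 g ÷ 1.2 g/mL = 67,260 mL.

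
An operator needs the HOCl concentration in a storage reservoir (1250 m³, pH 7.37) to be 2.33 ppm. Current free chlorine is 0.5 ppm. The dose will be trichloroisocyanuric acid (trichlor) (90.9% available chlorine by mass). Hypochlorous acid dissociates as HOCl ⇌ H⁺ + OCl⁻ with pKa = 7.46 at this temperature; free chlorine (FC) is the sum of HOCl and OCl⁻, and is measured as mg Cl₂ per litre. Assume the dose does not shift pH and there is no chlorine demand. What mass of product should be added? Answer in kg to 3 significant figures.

5.12 kg

Volume: 1250 m³ = 1,250,000 L.
[OCl⁻]/[HOCl] = 10^(pH − pKa) = 10^(7.37 − 7.46) = 0.8128; fraction as HOCl = 1/(1 + 0.8128) = 0.5516.
Free chlorine required for 2.33 ppm HOCl: 2.33 / 0.5516 = 4.224 ppm.
FC to add: 4.224 − 0.5 = 3.724 mg/L as Cl₂.
Cl₂ equivalent: 3.724 mg/L × 1,250,000 L = 4655 g.
Product at 90.9% available Cl: 4655 / 0.909 = 5121 g.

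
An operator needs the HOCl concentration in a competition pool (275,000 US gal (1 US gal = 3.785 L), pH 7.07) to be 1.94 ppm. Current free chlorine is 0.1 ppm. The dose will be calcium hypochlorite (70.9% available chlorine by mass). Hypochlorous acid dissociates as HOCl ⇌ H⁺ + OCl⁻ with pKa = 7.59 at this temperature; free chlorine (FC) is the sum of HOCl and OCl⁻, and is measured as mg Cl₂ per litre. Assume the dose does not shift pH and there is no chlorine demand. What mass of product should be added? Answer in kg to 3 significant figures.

3.56 kg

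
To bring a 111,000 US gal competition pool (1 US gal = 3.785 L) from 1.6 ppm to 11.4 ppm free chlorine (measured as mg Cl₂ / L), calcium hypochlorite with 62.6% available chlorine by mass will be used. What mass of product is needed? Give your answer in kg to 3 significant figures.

6.58 kg

Volume: 111,000 US gal × 3.785 L/gal = 420,135 L.
Chlorine deficit: 11.4 − 1.6 = 9.8 ppm = 9.8 mg/L as Cl₂.
Cl₂ equivalent needed: 9.8 mg/L × 420,135 L = 4,117,000 mg = 4117 g.
Product at 62.6% available chlorine: 4117 / 0.626 = 6577 g.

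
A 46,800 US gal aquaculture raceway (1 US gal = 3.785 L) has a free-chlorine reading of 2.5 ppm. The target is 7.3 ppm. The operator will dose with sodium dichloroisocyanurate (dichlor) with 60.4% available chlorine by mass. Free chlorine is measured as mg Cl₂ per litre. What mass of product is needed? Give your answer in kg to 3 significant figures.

Volume: 46,800 US gal × 3.785 L/gal = 177,138 L.
Chlorine deficit: 7.3 − 2.5 = 4.8 ppm = 4.8 mg/L as Cl₂.
Cl₂ equivalent needed: 4.8 mg/L × 177,138 L = 850,300 mg = 850.3 g.
Product at 60.4% available chlorine: 850.3 / 0.604 = 1408 g.

1.41 kg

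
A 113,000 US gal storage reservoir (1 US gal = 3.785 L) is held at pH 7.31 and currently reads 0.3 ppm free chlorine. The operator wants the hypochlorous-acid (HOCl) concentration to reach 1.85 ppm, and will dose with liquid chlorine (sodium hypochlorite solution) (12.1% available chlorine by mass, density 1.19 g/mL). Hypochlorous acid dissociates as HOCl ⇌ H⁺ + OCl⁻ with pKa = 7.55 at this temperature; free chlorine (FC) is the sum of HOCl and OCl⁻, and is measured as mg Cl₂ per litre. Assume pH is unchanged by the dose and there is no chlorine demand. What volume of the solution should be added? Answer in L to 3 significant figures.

7.77 L

Volume: 113,000 US gal × 3.785 L/gal = 427,705 L.
[OCl⁻]/[HOCl] = 10^(pH − pKa) = 10^(7.31 − 7.55) = 0.5754; fraction as HOCl = 1/(1 + 0.5754) = 0.6347.
Free chlorine required for 1.85 ppm HOCl: 1.85 / 0.6347 = 2.915 ppm.
FC to add: 2.915 − 0.3 = 2.615 mg/L as Cl₂.
Cl₂ equivalent: 2.615 mg/L × 427,705 L = 1118 g.
Product at 12.1% available Cl: 1118 / 0.121 = 9242 g.
Volume: 9242 g ÷ 1.19 g/mL = 7766 mL.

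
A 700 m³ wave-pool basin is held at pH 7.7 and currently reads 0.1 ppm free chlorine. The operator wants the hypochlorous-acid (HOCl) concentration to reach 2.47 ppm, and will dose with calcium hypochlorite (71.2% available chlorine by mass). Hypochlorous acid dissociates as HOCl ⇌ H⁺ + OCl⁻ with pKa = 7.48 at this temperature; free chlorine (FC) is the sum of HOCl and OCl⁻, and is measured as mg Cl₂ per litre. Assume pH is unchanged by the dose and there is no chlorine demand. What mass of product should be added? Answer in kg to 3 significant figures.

6.36 kg

Volume: 700 m³ = 700,000 L.
[OCl⁻]/[HOCl] = 10^(pH − pKa) = 10^(7.7 − 7.48) = 1.66; fraction as HOCl = 1/(1 + 1.66) = 0.376.
Free chlorine required for 2.47 ppm HOCl: 2.47 / 0.376 = 6.569 ppm.
FC to add: 6.569 − 0.1 = 6.469 mg/L as Cl₂.
Cl₂ equivalent: 6.469 mg/L × 700,000 L = 4528 g.
Product at 71.2% available Cl: 4528 / 0.712 = 6360 g.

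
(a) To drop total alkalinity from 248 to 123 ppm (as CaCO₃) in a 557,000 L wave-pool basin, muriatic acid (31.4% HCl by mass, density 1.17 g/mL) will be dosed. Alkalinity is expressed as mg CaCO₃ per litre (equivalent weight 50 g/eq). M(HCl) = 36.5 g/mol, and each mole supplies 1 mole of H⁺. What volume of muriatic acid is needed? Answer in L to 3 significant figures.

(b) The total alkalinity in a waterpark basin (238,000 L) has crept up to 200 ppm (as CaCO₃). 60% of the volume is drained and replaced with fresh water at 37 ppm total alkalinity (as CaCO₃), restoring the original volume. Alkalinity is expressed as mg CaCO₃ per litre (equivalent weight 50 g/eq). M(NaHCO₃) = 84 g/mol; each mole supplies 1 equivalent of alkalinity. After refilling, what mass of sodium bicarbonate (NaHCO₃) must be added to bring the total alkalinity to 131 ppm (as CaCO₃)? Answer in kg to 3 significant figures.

(a) Alkalinity to neutralize: (248 − 123) = 125 mg/L as CaCO₃ × 557,000 L = 69,620 g as CaCO₃.
(a) Equivalents of H⁺ required: 69,620 ÷ 50 g/eq = 1392 eq = 1392 mol HCl.
(a) Mass of HCl: 1392 × 36.5 = 50,830 g.
(a) Mass of 31.4% solution: 50,830 / 0.314 = 161,900 g.
(a) Volume: 161,900 g ÷ 1.17 g/mL = 138,300 mL.

(b) After draining 60% and refilling: 200 × 0.40 + 37 × 0.60 = 102.2 ppm.
(b) Deficit to target: 131 − 102.2 = 28.8 mg/L.
(b) As CaCO₃: 28.8 mg/L × 238,000 L = 6854 g; ÷ 50 g/eq ÷ 1 = 137.1 mol NaHCO₃.
(b) Mass: 137.1 × 84 = 11,520 g.

(a) 138 L; (b) 11.5 kg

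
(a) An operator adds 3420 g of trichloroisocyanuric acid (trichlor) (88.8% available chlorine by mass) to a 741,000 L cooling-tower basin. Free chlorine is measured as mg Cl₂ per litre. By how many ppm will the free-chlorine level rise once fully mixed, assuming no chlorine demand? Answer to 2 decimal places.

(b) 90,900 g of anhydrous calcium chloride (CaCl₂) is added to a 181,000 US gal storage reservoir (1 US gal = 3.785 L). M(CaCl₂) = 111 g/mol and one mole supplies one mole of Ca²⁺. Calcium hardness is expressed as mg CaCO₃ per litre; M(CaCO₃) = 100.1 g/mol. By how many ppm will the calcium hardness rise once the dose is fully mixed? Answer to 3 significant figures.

(a) 4.10 ppm; (b) 120 ppm

(a) Available chlorine delivered: 3420 g × 0.888 = 3037 g as Cl₂.
(a) Concentration rise: 3037 g / 741,000 L = 4.098 mg/L = 4.10 ppm.

(b) Volume: 181,000 US gal × 3.785 L/gal = 685,085 L.
(b) Moles of Ca²⁺: 90,900 g ÷ 111 g/mol = 818.9 mol.
(b) As CaCO₃: 818.9 mol × 100.1 g/mol = 81,970 g.
(b) Rise: 81,970 g / 685,085 L × 1000 = 119.7 mg/L.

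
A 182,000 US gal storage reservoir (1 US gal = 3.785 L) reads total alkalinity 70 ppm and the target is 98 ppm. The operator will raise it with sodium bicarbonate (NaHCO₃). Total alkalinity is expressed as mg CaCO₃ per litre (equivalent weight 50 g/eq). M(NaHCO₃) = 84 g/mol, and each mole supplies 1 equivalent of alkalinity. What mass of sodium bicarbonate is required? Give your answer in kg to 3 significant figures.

32.4 kg

Volume: 182,000 US gal × 3.785 L/gal = 688,870 L.
Alkalinity to add: (98 − 70) = 28 mg/L as CaCO₃ × 688,870 L = 19,290 g as CaCO₃.
Equivalents: 19,290 g ÷ 50 g/eq = 385.8 eq.
NaHCO₃ supplies 1 eq per mole → 385.8 mol.
Mass: 385.8 mol × 84 g/mol = 32,400 g.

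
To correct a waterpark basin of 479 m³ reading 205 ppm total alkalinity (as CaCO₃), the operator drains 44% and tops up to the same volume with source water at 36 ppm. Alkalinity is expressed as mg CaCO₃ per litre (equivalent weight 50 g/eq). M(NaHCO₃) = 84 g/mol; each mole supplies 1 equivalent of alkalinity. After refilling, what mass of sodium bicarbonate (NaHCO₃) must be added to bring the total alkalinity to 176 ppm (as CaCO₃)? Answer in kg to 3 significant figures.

36.5 kg

Volume: 479 m³ = 479,000 L.
After draining 44% and refilling: 205 × 0.56 + 36 × 0.44 = 130.64 ppm.
Deficit to target: 176 − 130.64 = 45.36 mg/L.
As CaCO₃: 45.36 mg/L × 479,000 L = 21,730 g; ÷ 50 g/eq ÷ 1 = 434.5 mol NaHCO₃.
Mass: 434.5 × 84 = 36,500 g.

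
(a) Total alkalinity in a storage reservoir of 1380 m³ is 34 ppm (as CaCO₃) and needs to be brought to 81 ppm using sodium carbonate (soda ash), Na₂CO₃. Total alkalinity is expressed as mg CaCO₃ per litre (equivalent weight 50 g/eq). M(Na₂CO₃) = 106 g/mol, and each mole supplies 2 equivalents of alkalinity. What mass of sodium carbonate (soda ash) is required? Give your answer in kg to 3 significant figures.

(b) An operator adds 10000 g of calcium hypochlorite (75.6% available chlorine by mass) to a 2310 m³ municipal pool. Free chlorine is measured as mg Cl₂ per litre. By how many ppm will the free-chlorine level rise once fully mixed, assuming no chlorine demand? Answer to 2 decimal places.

(a) 68.8 kg; (b) 3.27 ppm

(a) Volume: 1380 m³ = 1,380,000 L.
(a) Alkalinity to add: (81 − 34) = 47 mg/L as CaCO₃ × 1,380,000 L = 64,860 g as CaCO₃.
(a) Equivalents: 64,860 g ÷ 50 g/eq = 1297 eq.
(a) Each mole of Na₂CO₃ supplies 2 eq, so 1297 / 2 = 648.6 mol.
(a) Mass: 648.6 mol × 106 g/mol = 68,750 g.

(b) Volume: 2310 m³ = 2,310,000 L.
(b) Available chlorine delivered: 10,000 g × 0.756 = 7560 g as Cl₂.
(b) Concentration rise: 7560 g / 2,310,000 L = 3.273 mg/L = 3.27 ppm.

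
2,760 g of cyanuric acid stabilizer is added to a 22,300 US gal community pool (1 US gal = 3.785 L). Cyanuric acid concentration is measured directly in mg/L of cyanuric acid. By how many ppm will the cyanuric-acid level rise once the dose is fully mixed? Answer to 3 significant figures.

Volume: 22,300 US gal × 3.785 L/gal = 84,406 L.
Rise: 2,760 g / 84,406 L × 1000 = 32.7 mg/L.

32.7 ppm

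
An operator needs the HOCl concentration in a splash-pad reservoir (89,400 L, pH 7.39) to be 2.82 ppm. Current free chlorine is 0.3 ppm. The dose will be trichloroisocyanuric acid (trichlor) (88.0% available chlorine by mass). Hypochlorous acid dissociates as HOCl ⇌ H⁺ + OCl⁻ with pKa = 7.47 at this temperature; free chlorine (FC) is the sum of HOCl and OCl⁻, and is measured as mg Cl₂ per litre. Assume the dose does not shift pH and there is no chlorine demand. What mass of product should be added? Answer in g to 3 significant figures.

494 g

[OCl⁻]/[HOCl] = 10^(pH − pKa) = 10^(7.39 − 7.47) = 0.8318; fraction as HOCl = 1/(1 + 0.8318) = 0.5459.
Free chlorine required for 2.82 ppm HOCl: 2.82 / 0.5459 = 5.166 ppm.
FC to add: 5.166 − 0.3 = 4.866 mg/L as Cl₂.
Cl₂ equivalent: 4.866 mg/L × 89,400 L = 435 g.
Product at 88.0% available Cl: 435 / 0.88 = 494.3 g.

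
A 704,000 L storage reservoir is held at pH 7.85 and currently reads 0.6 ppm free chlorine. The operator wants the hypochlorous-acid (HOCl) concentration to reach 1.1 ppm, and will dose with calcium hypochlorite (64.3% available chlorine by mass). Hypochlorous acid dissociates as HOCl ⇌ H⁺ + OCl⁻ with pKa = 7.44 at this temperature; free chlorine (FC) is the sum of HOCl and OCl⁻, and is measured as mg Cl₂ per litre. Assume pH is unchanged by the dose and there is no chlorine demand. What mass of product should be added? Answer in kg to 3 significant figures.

[OCl⁻]/[HOCl] = 10^(pH − pKa) = 10^(7.85 − 7.44) = 2.57; fraction as HOCl = 1/(1 + 2.57) = 0.2801.
Free chlorine required for 1.1 ppm HOCl: 1.1 / 0.2801 = 3.927 ppm.
FC to add: 3.927 − 0.6 = 3.327 mg/L as Cl₂.
Cl₂ equivalent: 3.327 mg/L × 704,000 L = 2343 g.
Product at 64.3% available Cl: 2343 / 0.643 = 3643 g.

3.64 kg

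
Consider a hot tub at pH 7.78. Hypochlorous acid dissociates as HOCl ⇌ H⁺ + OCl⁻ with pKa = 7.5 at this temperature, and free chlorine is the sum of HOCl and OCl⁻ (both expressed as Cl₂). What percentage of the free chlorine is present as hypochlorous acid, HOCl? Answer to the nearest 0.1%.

[OCl⁻]/[HOCl] = 10^(pH − pKa) = 10^(7.78 − 7.5) = 10^0.28 = 1.905.
Fraction as HOCl = 1 / (1 + 1.905) = 0.3442.

34.4%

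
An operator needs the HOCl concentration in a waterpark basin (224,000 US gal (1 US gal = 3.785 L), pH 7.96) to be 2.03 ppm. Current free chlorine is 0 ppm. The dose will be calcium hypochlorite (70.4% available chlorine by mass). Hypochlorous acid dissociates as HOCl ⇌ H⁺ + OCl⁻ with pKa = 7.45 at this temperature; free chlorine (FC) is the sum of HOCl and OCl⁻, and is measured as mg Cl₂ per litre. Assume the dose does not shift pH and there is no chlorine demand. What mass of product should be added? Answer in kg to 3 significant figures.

Volume: 224,000 US gal × 3.785 L/gal = 847,840 L.
[OCl⁻]/[HOCl] = 10^(pH − pKa) = 10^(7.96 − 7.45) = 3.236; fraction as HOCl = 1/(1 + 3.236) = 0.2361.
Free chlorine required for 2.03 ppm HOCl: 2.03 / 0.2361 = 8.599 ppm.
FC to add: 8.599 − 0 = 8.599 mg/L as Cl₂.
Cl₂ equivalent: 8.599 mg/L × 847,840 L = 7291 g.
Product at 70.4% available Cl: 7291 / 0.704 = 10,360 g.

10.4 kg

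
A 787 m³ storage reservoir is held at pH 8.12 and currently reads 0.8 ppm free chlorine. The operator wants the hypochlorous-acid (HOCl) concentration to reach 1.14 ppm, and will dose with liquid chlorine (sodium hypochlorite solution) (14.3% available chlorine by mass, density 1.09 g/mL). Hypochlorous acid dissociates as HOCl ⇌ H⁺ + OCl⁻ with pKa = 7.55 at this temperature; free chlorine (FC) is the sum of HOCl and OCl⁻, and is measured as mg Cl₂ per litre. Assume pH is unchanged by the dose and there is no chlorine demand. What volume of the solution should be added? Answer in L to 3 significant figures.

Volume: 787 m³ = 787,000 L.
[OCl⁻]/[HOCl] = 10^(pH − pKa) = 10^(8.12 − 7.55) = 3.715; fraction as HOCl = 1/(1 + 3.715) = 0.2121.
Free chlorine required for 1.14 ppm HOCl: 1.14 / 0.2121 = 5.376 ppm.
FC to add: 5.376 − 0.8 = 4.576 mg/L as Cl₂.
Cl₂ equivalent: 4.576 mg/L × 787,000 L = 3601 g.
Product at 14.3% available Cl: 3601 / 0.143 = 25,180 g.
Volume: 25,180 g ÷ 1.09 g/mL = 23,100 mL.

23.1 L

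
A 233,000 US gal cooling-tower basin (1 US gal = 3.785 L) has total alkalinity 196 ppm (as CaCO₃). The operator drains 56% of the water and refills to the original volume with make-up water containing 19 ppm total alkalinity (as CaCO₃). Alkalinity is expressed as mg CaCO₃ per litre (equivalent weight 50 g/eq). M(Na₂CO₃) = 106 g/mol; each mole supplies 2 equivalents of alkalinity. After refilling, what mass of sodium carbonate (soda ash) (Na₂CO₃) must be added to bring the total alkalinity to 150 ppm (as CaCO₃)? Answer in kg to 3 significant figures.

Volume: 233,000 US gal × 3.785 L/gal = 881,905 L.
After draining 56% and refilling: 196 × 0.44 + 19 × 0.56 = 96.88 ppm.
Deficit to target: 150 − 96.88 = 53.12 mg/L.
As CaCO₃: 53.12 mg/L × 881,905 L = 46,850 g; ÷ 50 g/eq ÷ 2 = 468.5 mol Na₂CO₃.
Mass: 468.5 × 106 = 49,660 g.

49.7 kg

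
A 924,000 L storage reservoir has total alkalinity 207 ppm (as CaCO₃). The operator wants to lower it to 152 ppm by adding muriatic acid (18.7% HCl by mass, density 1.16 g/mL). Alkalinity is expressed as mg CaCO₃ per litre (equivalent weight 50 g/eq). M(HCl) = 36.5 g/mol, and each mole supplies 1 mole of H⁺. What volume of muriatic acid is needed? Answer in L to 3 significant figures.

Alkalinity to neutralize: (207 − 152) = 55 mg/L as CaCO₃ × 924,000 L = 50,820 g as CaCO₃.
Equivalents of H⁺ required: 50,820 ÷ 50 g/eq = 1016 eq = 1016 mol HCl.
Mass of HCl: 1016 × 36.5 = 37,100 g.
Mass of 18.7% solution: 37,100 / 0.187 = 198,400 g.
Volume: 198,400 g ÷ 1.16 g/mL = 171,000 mL.

171 L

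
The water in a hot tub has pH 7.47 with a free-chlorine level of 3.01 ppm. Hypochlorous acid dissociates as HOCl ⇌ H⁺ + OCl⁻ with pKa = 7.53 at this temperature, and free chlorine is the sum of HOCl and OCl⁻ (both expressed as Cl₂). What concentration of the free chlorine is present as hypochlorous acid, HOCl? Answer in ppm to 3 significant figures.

1.61 ppm

[OCl⁻]/[HOCl] = 10^(pH − pKa) = 10^(7.47 − 7.53) = 10^-0.06 = 0.871.
Fraction as HOCl = 1 / (1 + 0.871) = 0.5345.
HOCl = 0.5345 × 3.01 ppm = 1.609 ppm.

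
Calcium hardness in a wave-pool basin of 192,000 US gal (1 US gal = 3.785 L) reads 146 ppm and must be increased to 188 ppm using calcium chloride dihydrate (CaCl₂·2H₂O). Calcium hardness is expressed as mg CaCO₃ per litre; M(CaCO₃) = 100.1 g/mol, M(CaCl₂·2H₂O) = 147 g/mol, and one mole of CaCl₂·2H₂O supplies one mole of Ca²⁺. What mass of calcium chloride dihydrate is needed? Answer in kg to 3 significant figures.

44.8 kg

Volume: 192,000 US gal × 3.785 L/gal = 726,720 L.
Hardness to add: (188 − 146) = 42 mg/L as CaCO₃ × 726,720 L = 30,520 g as CaCO₃.
Moles of Ca²⁺ (1 mol Ca²⁺ ≡ 1 mol CaCO₃): 30,520 / 100.1 g/mol = 304.9 mol.
Mass of CaCl₂·2H₂O: 304.9 × 147 = 44,820 g.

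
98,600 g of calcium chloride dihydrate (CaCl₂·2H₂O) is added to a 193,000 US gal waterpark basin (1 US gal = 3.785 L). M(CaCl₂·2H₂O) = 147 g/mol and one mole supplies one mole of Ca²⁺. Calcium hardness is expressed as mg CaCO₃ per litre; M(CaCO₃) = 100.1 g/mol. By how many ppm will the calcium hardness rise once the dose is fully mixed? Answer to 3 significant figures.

Volume: 193,000 US gal × 3.785 L/gal = 730,505 L.
Moles of Ca²⁺: 98,600 g ÷ 147 g/mol = 670.7 mol.
As CaCO₃: 670.7 mol × 100.1 g/mol = 67,140 g.
Rise: 67,140 g / 730,505 L × 1000 = 91.91 mg/L.

91.9 ppm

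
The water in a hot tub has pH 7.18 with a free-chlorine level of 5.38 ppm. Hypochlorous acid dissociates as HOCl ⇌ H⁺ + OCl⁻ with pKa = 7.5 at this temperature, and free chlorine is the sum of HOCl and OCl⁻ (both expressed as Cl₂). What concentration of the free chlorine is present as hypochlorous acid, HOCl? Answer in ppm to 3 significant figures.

3.64 ppm

[OCl⁻]/[HOCl] = 10^(pH − pKa) = 10^(7.18 − 7.5) = 10^-0.32 = 0.4786.
Fraction as HOCl = 1 / (1 + 0.4786) = 0.6763.
HOCl = 0.6763 × 5.38 ppm = 3.639 ppm.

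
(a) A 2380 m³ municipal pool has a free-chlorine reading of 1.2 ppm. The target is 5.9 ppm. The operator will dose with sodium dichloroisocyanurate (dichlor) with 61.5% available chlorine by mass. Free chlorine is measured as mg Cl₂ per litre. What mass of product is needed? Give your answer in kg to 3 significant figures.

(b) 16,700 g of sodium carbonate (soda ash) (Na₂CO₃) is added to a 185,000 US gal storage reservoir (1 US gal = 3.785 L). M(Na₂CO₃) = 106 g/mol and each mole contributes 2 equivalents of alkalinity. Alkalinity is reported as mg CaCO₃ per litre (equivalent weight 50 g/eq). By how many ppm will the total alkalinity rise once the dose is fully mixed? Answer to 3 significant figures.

(a) 18.2 kg; (b) 22.5 ppm

(a) Volume: 2380 m³ = 2,380,000 L.
(a) Chlorine deficit: 5.9 − 1.2 = 4.7 ppm = 4.7 mg/L as Cl₂.
(a) Cl₂ equivalent needed: 4.7 mg/L × 2,380,000 L = 11,190,000 mg = 11,190 g.
(a) Product at 61.5% available chlorine: 11,190 / 0.615 = 18,190 g.

(b) Volume: 185,000 US gal × 3.785 L/gal = 700,225 L.
(b) Moles of Na₂CO₃: 16,700 g ÷ 106 g/mol = 157.5 mol → 315.1 eq of alkalinity.
(b) As CaCO₃: 315.1 eq × 50 g/eq = 15,750 g.
(b) Rise: 15,750 g / 700,225 L × 1000 = 22.5 mg/L.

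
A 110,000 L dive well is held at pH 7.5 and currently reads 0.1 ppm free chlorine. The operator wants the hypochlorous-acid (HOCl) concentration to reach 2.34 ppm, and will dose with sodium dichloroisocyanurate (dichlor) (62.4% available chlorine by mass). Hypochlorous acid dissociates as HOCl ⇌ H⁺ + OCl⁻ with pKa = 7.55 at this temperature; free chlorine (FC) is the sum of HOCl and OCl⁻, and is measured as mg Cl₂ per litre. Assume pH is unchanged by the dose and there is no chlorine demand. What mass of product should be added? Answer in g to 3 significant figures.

763 g

[OCl⁻]/[HOCl] = 10^(pH − pKa) = 10^(7.5 − 7.55) = 0.8913; fraction as HOCl = 1/(1 + 0.8913) = 0.5288.
Free chlorine required for 2.34 ppm HOCl: 2.34 / 0.5288 = 4.426 ppm.
FC to add: 4.426 − 0.1 = 4.326 mg/L as Cl₂.
Cl₂ equivalent: 4.326 mg/L × 110,000 L = 475.8 g.
Product at 62.4% available Cl: 475.8 / 0.624 = 762.5 g.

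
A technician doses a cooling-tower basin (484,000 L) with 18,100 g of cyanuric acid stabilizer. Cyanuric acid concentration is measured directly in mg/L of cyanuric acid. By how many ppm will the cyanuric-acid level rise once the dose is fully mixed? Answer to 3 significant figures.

Rise: 18,100 g / 484,000 L × 1000 = 37.4 mg/L.

37.4 ppm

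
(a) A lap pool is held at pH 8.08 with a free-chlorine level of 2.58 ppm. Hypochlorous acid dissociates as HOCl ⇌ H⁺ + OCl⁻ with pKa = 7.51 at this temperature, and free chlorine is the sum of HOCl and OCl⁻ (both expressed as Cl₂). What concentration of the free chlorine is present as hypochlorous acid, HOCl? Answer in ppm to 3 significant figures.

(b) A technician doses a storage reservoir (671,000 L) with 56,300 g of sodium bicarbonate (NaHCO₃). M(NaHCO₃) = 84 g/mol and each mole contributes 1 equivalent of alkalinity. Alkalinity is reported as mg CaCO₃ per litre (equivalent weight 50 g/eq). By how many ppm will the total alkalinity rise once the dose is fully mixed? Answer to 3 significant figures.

(a) 0.547 ppm; (b) 49.9 ppm

(a) [OCl⁻]/[HOCl] = 10^(pH − pKa) = 10^(8.08 − 7.51) = 10^0.57 = 3.715.
(a) Fraction as HOCl = 1 / (1 + 3.715) = 0.2121.
(a) HOCl = 0.2121 × 2.58 ppm = 0.5471 ppm.

(b) Moles of NaHCO₃: 56,300 g ÷ 84 g/mol = 670.2 mol → 670.2 eq of alkalinity.
(b) As CaCO₃: 670.2 eq × 50 g/eq = 33,510 g.
(b) Rise: 33,510 g / 671,000 L × 1000 = 49.94 mg/L.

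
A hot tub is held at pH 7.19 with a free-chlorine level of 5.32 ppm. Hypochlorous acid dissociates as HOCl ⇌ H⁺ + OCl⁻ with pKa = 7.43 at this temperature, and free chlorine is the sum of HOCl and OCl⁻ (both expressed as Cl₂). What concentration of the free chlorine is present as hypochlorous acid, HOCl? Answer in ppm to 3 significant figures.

3.38 ppm

[OCl⁻]/[HOCl] = 10^(pH − pKa) = 10^(7.19 − 7.43) = 10^-0.24 = 0.5754.
Fraction as HOCl = 1 / (1 + 0.5754) = 0.6347.
HOCl = 0.6347 × 5.32 ppm = 3.377 ppm.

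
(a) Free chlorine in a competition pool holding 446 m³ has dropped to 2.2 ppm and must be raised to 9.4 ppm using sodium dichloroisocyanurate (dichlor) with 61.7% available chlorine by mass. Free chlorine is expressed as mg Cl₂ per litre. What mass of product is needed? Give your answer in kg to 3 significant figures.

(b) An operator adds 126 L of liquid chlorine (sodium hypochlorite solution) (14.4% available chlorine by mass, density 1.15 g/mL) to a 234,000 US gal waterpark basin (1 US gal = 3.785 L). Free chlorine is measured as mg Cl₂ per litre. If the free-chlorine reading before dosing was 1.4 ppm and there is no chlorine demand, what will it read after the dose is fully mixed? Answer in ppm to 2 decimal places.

(a) Volume: 446 m³ = 446,000 L.
(a) Chlorine deficit: 9.4 − 2.2 = 7.2 ppm = 7.2 mg/L as Cl₂.
(a) Cl₂ equivalent needed: 7.2 mg/L × 446,000 L = 3,211,000 mg = 3211 g.
(a) Product at 61.7% available chlorine: 3211 / 0.617 = 5205 g.

(b) Volume: 234,000 US gal × 3.785 L/gal = 885,690 L.
(b) Mass of solution: 126 L × 1000 mL/L × 1.15 g/mL = 144,900 g.
(b) Available chlorine delivered: 144,900 g × 0.144 = 20,870 g as Cl₂.
(b) Concentration rise: 20,870 g / 885,690 L = 23.56 mg/L = 23.56 ppm.
(b) Final FC: 1.4 + 23.56 = 24.96 ppm.

(a) 5.20 kg; (b) 24.96 ppm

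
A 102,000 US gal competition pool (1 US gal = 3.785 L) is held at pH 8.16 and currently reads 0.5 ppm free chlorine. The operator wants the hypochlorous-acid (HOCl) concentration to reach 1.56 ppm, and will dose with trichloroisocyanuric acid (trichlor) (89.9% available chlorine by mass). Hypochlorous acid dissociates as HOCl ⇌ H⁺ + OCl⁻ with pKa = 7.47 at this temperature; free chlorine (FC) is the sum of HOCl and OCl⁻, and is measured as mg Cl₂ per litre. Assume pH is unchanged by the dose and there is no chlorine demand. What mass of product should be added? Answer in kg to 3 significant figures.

3.74 kg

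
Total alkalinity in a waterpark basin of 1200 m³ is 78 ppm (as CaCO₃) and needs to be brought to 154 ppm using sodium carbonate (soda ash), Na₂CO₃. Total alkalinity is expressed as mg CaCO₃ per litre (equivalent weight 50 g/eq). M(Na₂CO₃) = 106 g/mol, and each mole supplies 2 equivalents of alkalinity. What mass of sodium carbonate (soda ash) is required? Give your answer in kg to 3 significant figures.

96.7 kg

Volume: 1200 m³ = 1,200,000 L.
Alkalinity to add: (154 − 78) = 76 mg/L as CaCO₃ × 1,200,000 L = 91,200 g as CaCO₃.
Equivalents: 91,200 g ÷ 50 g/eq = 1824 eq.
Each mole of Na₂CO₃ supplies 2 eq, so 1824 / 2 = 912 mol.
Mass: 912 mol × 106 g/mol = 96,670 g.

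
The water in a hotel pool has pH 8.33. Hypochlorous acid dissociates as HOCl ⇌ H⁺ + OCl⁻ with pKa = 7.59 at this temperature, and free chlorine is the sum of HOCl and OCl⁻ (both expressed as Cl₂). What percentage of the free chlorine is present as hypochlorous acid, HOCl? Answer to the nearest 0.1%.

[OCl⁻]/[HOCl] = 10^(pH − pKa) = 10^(8.33 − 7.59) = 10^0.74 = 5.495.
Fraction as HOCl = 1 / (1 + 5.495) = 0.154.

15.4%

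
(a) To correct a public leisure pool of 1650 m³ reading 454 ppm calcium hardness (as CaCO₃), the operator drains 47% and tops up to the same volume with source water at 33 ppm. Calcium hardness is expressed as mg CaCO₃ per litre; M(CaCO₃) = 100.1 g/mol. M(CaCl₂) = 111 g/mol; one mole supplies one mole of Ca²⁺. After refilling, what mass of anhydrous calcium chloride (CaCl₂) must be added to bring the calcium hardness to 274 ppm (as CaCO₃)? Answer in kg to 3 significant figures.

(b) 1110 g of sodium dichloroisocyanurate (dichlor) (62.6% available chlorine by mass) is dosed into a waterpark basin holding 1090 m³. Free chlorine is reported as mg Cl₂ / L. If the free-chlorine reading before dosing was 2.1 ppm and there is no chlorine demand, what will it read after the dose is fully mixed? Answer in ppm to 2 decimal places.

(a) 32.7 kg; (b) 2.74 ppm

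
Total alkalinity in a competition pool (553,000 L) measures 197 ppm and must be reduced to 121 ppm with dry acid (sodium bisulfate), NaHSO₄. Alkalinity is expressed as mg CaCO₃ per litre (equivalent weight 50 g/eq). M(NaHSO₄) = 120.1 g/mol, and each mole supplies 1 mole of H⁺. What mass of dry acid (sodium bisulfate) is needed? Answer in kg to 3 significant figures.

Alkalinity to neutralize: (197 − 121) = 76 mg/L as CaCO₃ × 553,000 L = 42,030 g as CaCO₃.
Equivalents of H⁺ required: 42,030 ÷ 50 g/eq = 840.6 eq = 840.6 mol NaHSO₄.
Mass of NaHSO₄: 840.6 × 120.1 = 101,000 g.

101 kg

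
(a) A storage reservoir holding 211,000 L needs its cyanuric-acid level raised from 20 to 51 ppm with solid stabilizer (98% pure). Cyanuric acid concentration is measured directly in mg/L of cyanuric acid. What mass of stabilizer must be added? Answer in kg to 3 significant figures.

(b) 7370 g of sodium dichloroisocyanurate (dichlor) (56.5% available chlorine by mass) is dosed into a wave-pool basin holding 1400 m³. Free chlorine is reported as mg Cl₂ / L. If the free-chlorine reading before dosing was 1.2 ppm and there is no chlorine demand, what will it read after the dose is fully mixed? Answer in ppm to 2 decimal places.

(a) 6.67 kg; (b) 4.17 ppm

(a) CYA to add: (51 − 20) = 31 mg/L × 211,000 L = 6541 g cyanuric acid.
(a) At 98% purity: 6541 / 0.98 = 6674 g product.

(b) Volume: 1400 m³ = 1,400,000 L.
(b) Available chlorine delivered: 7370 g × 0.565 = 4164 g as Cl₂.
(b) Concentration rise: 4164 g / 1,400,000 L = 2.974 mg/L = 2.97 ppm.
(b) Final FC: 1.2 + 2.97 = 4.17 ppm.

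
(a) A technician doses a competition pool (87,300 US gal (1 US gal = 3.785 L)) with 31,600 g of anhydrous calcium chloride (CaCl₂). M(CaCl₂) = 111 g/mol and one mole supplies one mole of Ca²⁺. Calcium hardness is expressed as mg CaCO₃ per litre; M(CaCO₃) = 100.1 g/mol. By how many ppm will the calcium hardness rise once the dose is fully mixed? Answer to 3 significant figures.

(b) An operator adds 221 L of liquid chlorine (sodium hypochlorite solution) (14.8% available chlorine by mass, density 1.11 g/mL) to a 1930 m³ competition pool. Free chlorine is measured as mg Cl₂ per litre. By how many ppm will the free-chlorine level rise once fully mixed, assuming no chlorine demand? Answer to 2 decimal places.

(a) Volume: 87,300 US gal × 3.785 L/gal = 330,430 L.
(a) Moles of Ca²⁺: 31,600 g ÷ 111 g/mol = 284.7 mol.
(a) As CaCO₃: 284.7 mol × 100.1 g/mol = 28,500 g.
(a) Rise: 28,500 g / 330,430 L × 1000 = 86.24 mg/L.

(b) Volume: 1930 m³ = 1,930,000 L.
(b) Mass of solution: 221 L × 1000 mL/L × 1.11 g/mL = 245,300 g.
(b) Available chlorine delivered: 245,300 g × 0.148 = 36,310 g as Cl₂.
(b) Concentration rise: 36,310 g / 1,930,000 L = 18.81 mg/L = 18.81 ppm.

(a) 86.2 ppm; (b) 18.81 ppm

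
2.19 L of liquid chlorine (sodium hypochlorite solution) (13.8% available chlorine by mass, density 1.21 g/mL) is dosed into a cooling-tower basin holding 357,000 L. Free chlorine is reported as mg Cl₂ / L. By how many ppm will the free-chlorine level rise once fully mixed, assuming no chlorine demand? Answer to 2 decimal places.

Mass of solution: 2.19 L × 1000 mL/L × 1.21 g/mL = 2650 g.
Available chlorine delivered: 2650 g × 0.138 = 365.7 g as Cl₂.
Concentration rise: 365.7 g / 357,000 L = 1.024 mg/L = 1.02 ppm.

1.02 ppm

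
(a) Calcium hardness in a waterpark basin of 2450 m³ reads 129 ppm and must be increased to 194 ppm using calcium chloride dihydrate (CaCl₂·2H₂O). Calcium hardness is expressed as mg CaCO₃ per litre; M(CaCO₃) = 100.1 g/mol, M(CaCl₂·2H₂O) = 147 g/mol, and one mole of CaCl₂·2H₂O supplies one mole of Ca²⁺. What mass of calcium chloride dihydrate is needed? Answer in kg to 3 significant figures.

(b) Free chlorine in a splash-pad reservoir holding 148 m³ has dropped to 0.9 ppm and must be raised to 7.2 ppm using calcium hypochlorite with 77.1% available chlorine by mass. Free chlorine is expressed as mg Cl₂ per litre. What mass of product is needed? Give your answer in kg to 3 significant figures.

(a) Volume: 2450 m³ = 2,450,000 L.
(a) Hardness to add: (194 − 129) = 65 mg/L as CaCO₃ × 2,450,000 L = 159,200 g as CaCO₃.
(a) Moles of Ca²⁺ (1 mol Ca²⁺ ≡ 1 mol CaCO₃): 159,200 / 100.1 g/mol = 1591 mol.
(a) Mass of CaCl₂·2H₂O: 1591 × 147 = 233,900 g.

(b) Volume: 148 m³ = 148,000 L.
(b) Chlorine deficit: 7.2 − 0.9 = 6.3 ppm = 6.3 mg/L as Cl₂.
(b) Cl₂ equivalent needed: 6.3 mg/L × 148,000 L = 932,400 mg = 932.4 g.
(b) Product at 77.1% available chlorine: 932.4 / 0.771 = 1209 g.

(a) 234 kg; (b) 1.21 kg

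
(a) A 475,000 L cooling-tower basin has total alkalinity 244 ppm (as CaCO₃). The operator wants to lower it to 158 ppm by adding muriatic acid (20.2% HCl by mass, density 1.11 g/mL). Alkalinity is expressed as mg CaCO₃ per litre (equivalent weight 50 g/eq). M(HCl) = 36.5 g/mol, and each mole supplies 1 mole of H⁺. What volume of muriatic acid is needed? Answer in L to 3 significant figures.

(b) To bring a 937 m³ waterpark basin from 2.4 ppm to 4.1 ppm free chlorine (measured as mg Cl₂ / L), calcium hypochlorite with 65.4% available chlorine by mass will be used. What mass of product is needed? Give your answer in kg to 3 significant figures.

(a) 133 L; (b) 2.44 kg

(a) Alkalinity to neutralize: (244 − 158) = 86 mg/L as CaCO₃ × 475,000 L = 40,850 g as CaCO₃.
(a) Equivalents of H⁺ required: 40,850 ÷ 50 g/eq = 817 eq = 817 mol HCl.
(a) Mass of HCl: 817 × 36.5 = 29,820 g.
(a) Mass of 20.2% solution: 29,820 / 0.202 = 147,600 g.
(a) Volume: 147,600 g ÷ 1.11 g/mL = 133,000 mL.

(b) Volume: 937 m³ = 937,000 L.
(b) Chlorine deficit: 4.1 − 2.4 = 1.7 ppm = 1.7 mg/L as Cl₂.
(b) Cl₂ equivalent needed: 1.7 mg/L × 937,000 L = 1,593,000 mg = 1593 g.
(b) Product at 65.4% available chlorine: 1593 / 0.654 = 2436 g.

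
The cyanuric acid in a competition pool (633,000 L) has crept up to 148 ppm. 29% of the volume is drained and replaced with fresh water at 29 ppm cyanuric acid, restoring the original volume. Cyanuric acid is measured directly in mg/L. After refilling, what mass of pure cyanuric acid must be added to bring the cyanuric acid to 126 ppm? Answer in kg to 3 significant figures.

7.92 kg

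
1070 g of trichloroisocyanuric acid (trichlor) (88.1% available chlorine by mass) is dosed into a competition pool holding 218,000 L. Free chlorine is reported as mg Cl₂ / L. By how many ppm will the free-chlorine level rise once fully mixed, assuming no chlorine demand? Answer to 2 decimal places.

Available chlorine delivered: 1070 g × 0.881 = 942.7 g as Cl₂.
Concentration rise: 942.7 g / 218,000 L = 4.324 mg/L = 4.32 ppm.

4.32 ppm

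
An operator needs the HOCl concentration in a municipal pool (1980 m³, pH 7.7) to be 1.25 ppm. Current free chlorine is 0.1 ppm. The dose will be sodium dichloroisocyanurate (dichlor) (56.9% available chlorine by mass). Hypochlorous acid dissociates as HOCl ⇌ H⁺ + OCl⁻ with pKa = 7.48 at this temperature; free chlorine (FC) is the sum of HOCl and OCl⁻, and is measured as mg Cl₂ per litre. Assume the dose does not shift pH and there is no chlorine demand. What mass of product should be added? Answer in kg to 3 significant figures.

11.2 kg

Volume: 1980 m³ = 1,980,000 L.
[OCl⁻]/[HOCl] = 10^(pH − pKa) = 10^(7.7 − 7.48) = 1.66; fraction as HOCl = 1/(1 + 1.66) = 0.376.
Free chlorine required for 1.25 ppm HOCl: 1.25 / 0.376 = 3.324 ppm.
FC to add: 3.324 − 0.1 = 3.224 mg/L as Cl₂.
Cl₂ equivalent: 3.224 mg/L × 1,980,000 L = 6384 g.
Product at 56.9% available Cl: 6384 / 0.569 = 11,220 g.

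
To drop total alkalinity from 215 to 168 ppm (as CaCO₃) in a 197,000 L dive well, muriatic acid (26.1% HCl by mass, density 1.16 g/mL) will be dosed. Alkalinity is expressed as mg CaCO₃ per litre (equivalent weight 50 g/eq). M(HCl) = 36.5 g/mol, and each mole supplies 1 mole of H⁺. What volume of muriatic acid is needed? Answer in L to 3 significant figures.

Alkalinity to neutralize: (215 − 168) = 47 mg/L as CaCO₃ × 197,000 L = 9259 g as CaCO₃.
Equivalents of H⁺ required: 9259 ÷ 50 g/eq = 185.2 eq = 185.2 mol HCl.
Mass of HCl: 185.2 × 36.5 = 6759 g.
Mass of 26.1% solution: 6759 / 0.261 = 25,900 g.
Volume: 25,900 g ÷ 1.16 g/mL = 22,320 mL.

22.3 L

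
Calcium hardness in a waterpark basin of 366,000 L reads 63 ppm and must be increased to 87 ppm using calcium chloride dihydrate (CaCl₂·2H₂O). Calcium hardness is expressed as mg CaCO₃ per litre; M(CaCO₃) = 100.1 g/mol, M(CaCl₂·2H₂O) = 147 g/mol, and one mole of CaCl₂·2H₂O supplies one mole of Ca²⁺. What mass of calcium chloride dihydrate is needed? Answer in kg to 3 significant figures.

12.9 kg

Hardness to add: (87 − 63) = 24 mg/L as CaCO₃ × 366,000 L = 8784 g as CaCO₃.
Moles of Ca²⁺ (1 mol Ca²⁺ ≡ 1 mol CaCO₃): 8784 / 100.1 g/mol = 87.75 mol.
Mass of CaCl₂·2H₂O: 87.75 × 147 = 12,900 g.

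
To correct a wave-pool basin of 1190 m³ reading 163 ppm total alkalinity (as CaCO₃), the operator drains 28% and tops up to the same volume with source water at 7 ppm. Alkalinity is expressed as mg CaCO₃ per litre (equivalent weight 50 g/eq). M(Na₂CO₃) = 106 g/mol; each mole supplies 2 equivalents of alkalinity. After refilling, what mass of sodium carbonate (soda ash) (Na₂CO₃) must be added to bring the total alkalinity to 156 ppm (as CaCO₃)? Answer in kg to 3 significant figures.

46.3 kg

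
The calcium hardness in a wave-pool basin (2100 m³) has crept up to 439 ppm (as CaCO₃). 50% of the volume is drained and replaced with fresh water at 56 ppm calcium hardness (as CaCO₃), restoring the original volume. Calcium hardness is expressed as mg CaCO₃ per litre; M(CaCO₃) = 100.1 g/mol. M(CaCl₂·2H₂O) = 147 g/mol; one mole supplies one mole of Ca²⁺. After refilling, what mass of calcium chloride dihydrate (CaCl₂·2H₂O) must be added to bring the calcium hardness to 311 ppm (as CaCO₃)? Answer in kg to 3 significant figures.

196 kg

Volume: 2100 m³ = 2,100,000 L.
After draining 50% and refilling: 439 × 0.50 + 56 × 0.50 = 247.5 ppm.
Deficit to target: 311 − 247.5 = 63.5 mg/L.
As CaCO₃: 63.5 mg/L × 2,100,000 L = 133,400 g; ÷ 100.1 = 1332 mol Ca²⁺.
Mass: 1332 × 147 = 195,800 g.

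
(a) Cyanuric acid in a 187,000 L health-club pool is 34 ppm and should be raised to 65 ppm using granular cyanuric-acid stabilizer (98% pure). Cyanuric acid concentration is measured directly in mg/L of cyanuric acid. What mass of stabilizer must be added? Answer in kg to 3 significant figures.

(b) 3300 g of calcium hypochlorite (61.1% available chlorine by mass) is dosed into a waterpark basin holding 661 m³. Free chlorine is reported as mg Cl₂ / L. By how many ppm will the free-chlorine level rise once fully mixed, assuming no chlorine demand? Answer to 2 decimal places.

(a) CYA to add: (65 − 34) = 31 mg/L × 187,000 L = 5797 g cyanuric acid.
(a) At 98% purity: 5797 / 0.98 = 5915 g product.

(b) Volume: 661 m³ = 661,000 L.
(b) Available chlorine delivered: 3300 g × 0.611 = 2016 g as Cl₂.
(b) Concentration rise: 2016 g / 661,000 L = 3.05 mg/L = 3.05 ppm.

(a) 5.92 kg; (b) 3.05 ppm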